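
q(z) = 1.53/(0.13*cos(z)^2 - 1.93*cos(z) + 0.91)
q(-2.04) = 0.85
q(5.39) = -6.15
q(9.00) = 0.55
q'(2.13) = -0.69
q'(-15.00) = 0.35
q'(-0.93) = 55.88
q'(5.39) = 34.00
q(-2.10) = 0.80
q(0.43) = -2.08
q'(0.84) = -19.51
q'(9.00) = -0.18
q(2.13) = 0.78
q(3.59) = 0.56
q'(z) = 1.53*(0.26*sin(z)*cos(z) - 1.93*sin(z))/(0.13*cos(z)^2 - 1.93*cos(z) + 0.91)^2 = (0.3978*cos(z) - 2.9529)*sin(z)/(0.13*cos(z)^2 - 1.93*cos(z) + 0.91)^2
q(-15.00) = 0.62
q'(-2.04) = 0.85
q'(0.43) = -1.99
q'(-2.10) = 0.74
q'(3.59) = 0.19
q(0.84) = -4.78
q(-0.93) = -7.75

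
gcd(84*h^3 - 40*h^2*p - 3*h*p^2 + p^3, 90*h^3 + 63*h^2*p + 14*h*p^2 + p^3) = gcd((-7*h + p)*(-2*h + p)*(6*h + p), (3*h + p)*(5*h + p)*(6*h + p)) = 6*h + p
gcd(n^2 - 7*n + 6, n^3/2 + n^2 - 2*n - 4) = 1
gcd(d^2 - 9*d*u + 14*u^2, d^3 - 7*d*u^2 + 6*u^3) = -d + 2*u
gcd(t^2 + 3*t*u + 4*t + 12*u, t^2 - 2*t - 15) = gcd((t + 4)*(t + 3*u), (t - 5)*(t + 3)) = 1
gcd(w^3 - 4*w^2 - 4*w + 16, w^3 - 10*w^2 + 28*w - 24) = w - 2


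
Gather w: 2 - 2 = 0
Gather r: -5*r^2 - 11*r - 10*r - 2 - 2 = -5*r^2 - 21*r - 4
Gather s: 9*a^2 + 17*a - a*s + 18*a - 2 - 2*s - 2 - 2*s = 9*a^2 + 35*a + s*(-a - 4) - 4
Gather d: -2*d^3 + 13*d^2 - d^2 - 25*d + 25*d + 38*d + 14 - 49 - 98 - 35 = -2*d^3 + 12*d^2 + 38*d - 168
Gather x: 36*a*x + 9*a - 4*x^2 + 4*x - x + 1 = 9*a - 4*x^2 + x*(36*a + 3) + 1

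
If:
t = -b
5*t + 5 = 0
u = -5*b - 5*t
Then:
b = 1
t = -1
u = 0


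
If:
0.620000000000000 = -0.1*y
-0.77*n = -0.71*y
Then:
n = -5.72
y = -6.20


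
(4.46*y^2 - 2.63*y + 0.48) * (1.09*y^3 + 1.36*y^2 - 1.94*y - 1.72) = 4.8614*y^5 + 3.1989*y^4 - 11.706*y^3 - 1.9162*y^2 + 3.5924*y - 0.8256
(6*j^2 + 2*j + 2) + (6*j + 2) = 6*j^2 + 8*j + 4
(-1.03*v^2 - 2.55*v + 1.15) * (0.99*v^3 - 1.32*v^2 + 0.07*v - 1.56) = -1.0197*v^5 - 1.1649*v^4 + 4.4324*v^3 - 0.0896999999999999*v^2 + 4.0585*v - 1.794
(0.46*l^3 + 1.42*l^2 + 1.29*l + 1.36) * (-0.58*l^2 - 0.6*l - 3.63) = -0.2668*l^5 - 1.0996*l^4 - 3.27*l^3 - 6.7174*l^2 - 5.4987*l - 4.9368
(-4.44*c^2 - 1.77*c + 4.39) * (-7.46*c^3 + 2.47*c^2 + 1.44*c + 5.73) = 33.1224*c^5 + 2.2374*c^4 - 43.5149*c^3 - 17.1467*c^2 - 3.8205*c + 25.1547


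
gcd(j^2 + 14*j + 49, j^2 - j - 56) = j + 7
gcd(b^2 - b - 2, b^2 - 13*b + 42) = 1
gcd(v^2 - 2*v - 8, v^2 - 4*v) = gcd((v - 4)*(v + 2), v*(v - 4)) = v - 4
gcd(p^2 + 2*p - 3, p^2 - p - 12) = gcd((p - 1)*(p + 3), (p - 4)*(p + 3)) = p + 3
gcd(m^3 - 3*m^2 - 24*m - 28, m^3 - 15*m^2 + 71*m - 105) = m - 7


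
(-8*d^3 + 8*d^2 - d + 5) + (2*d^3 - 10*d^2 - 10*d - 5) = -6*d^3 - 2*d^2 - 11*d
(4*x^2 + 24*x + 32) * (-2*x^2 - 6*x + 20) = -8*x^4 - 72*x^3 - 128*x^2 + 288*x + 640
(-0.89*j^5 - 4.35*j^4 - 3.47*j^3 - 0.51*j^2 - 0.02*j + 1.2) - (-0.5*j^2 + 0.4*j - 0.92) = -0.89*j^5 - 4.35*j^4 - 3.47*j^3 - 0.01*j^2 - 0.42*j + 2.12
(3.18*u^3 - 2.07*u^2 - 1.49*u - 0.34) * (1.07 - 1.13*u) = -3.5934*u^4 + 5.7417*u^3 - 0.5312*u^2 - 1.2101*u - 0.3638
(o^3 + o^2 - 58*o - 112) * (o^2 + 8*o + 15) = o^5 + 9*o^4 - 35*o^3 - 561*o^2 - 1766*o - 1680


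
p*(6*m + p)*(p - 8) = 6*m*p^2 - 48*m*p + p^3 - 8*p^2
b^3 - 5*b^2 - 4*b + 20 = (b - 5)*(b - 2)*(b + 2)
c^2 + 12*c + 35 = (c + 5)*(c + 7)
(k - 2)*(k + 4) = k^2 + 2*k - 8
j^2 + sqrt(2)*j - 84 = (j - 6*sqrt(2))*(j + 7*sqrt(2))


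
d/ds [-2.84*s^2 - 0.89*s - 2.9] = -5.68*s - 0.89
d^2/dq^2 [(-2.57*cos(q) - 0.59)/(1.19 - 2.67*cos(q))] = (12.371712*sin(q)^2 - 5.513984*cos(q) + 12.371712)/(19.034163*cos(q)^3 - 25.450173*cos(q)^2 + 11.342961*cos(q) - 1.685159)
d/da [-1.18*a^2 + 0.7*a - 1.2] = 0.7 - 2.36*a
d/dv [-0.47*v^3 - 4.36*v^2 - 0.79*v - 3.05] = -1.41*v^2 - 8.72*v - 0.79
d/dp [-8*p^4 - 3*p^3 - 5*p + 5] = -32*p^3 - 9*p^2 - 5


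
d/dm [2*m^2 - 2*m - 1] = 4*m - 2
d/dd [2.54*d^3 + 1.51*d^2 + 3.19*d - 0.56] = 7.62*d^2 + 3.02*d + 3.19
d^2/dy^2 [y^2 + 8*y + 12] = 2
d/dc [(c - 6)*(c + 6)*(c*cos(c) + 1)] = -c^3*sin(c) + 3*c^2*cos(c) + 36*c*sin(c) + 2*c - 36*cos(c)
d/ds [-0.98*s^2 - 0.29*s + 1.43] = -1.96*s - 0.29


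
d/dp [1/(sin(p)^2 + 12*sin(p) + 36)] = -2*cos(p)/(sin(p) + 6)^3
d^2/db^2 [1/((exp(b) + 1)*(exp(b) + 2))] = (4*exp(3*b) + 9*exp(2*b) + exp(b) - 6)*exp(b)/(exp(6*b) + 9*exp(5*b) + 33*exp(4*b) + 63*exp(3*b) + 66*exp(2*b) + 36*exp(b) + 8)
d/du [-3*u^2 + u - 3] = 1 - 6*u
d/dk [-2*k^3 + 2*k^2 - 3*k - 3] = -6*k^2 + 4*k - 3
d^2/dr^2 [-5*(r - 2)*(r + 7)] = -10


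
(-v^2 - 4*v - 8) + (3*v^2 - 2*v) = 2*v^2 - 6*v - 8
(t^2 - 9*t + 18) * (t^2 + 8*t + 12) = t^4 - t^3 - 42*t^2 + 36*t + 216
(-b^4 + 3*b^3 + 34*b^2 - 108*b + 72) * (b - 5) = -b^5 + 8*b^4 + 19*b^3 - 278*b^2 + 612*b - 360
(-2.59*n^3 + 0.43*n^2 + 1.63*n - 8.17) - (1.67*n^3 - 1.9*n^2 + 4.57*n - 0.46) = -4.26*n^3 + 2.33*n^2 - 2.94*n - 7.71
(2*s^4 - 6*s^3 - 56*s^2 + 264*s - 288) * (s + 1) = 2*s^5 - 4*s^4 - 62*s^3 + 208*s^2 - 24*s - 288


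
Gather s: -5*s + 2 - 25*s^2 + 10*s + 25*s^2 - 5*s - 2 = 0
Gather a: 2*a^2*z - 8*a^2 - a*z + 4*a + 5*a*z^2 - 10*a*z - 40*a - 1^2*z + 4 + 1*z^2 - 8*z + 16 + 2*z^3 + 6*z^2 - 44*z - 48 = a^2*(2*z - 8) + a*(5*z^2 - 11*z - 36) + 2*z^3 + 7*z^2 - 53*z - 28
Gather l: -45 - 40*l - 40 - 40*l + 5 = -80*l - 80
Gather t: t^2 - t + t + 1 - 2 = t^2 - 1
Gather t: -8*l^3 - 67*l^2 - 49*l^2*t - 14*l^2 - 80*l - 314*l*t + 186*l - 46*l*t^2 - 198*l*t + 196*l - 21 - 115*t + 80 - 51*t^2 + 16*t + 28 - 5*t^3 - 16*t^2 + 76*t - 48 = -8*l^3 - 81*l^2 + 302*l - 5*t^3 + t^2*(-46*l - 67) + t*(-49*l^2 - 512*l - 23) + 39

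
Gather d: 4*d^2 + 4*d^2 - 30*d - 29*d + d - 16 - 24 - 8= 8*d^2 - 58*d - 48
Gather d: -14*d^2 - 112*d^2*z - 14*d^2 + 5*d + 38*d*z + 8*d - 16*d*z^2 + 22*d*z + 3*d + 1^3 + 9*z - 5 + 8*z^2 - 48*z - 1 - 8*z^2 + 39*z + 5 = d^2*(-112*z - 28) + d*(-16*z^2 + 60*z + 16)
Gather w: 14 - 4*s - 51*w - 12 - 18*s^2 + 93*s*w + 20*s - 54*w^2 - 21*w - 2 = -18*s^2 + 16*s - 54*w^2 + w*(93*s - 72)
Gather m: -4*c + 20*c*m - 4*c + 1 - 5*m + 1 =-8*c + m*(20*c - 5) + 2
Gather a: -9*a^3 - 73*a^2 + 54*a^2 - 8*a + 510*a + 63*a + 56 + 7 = -9*a^3 - 19*a^2 + 565*a + 63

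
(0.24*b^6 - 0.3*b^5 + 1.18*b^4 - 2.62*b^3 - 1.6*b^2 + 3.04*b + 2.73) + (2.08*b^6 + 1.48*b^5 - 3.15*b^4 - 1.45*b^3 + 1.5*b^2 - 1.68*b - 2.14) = 2.32*b^6 + 1.18*b^5 - 1.97*b^4 - 4.07*b^3 - 0.1*b^2 + 1.36*b + 0.59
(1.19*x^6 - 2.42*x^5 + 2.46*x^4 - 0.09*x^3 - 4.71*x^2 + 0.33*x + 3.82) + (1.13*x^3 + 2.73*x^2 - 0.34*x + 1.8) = 1.19*x^6 - 2.42*x^5 + 2.46*x^4 + 1.04*x^3 - 1.98*x^2 - 0.01*x + 5.62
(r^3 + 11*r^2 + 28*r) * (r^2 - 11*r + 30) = r^5 - 63*r^3 + 22*r^2 + 840*r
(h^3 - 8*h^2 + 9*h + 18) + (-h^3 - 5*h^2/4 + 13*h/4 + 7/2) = -37*h^2/4 + 49*h/4 + 43/2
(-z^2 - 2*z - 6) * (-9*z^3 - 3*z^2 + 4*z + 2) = 9*z^5 + 21*z^4 + 56*z^3 + 8*z^2 - 28*z - 12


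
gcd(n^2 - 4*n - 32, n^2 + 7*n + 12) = n + 4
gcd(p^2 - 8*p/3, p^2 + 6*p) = p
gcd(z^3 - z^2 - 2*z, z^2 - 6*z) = z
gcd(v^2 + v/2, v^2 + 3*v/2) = v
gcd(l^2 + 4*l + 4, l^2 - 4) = l + 2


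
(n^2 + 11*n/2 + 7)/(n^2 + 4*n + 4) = (n + 7/2)/(n + 2)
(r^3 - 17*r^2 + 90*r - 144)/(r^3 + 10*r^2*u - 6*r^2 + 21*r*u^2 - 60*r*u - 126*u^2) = (r^2 - 11*r + 24)/(r^2 + 10*r*u + 21*u^2)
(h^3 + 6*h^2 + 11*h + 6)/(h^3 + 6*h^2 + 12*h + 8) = (h^2 + 4*h + 3)/(h^2 + 4*h + 4)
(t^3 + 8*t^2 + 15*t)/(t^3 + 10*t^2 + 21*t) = (t + 5)/(t + 7)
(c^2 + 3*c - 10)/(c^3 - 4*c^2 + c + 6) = (c + 5)/(c^2 - 2*c - 3)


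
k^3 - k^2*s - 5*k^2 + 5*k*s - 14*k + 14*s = (k - 7)*(k + 2)*(k - s)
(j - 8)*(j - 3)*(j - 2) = j^3 - 13*j^2 + 46*j - 48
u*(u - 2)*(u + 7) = u^3 + 5*u^2 - 14*u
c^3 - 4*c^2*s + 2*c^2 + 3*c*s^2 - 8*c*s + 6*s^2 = (c + 2)*(c - 3*s)*(c - s)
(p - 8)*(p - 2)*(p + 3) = p^3 - 7*p^2 - 14*p + 48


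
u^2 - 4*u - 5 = (u - 5)*(u + 1)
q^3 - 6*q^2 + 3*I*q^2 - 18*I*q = q*(q - 6)*(q + 3*I)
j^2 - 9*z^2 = (j - 3*z)*(j + 3*z)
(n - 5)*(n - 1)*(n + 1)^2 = n^4 - 4*n^3 - 6*n^2 + 4*n + 5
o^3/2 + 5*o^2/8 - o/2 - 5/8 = (o/2 + 1/2)*(o - 1)*(o + 5/4)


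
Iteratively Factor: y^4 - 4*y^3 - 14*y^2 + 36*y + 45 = (y - 3)*(y^3 - y^2 - 17*y - 15) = (y - 3)*(y + 3)*(y^2 - 4*y - 5) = (y - 3)*(y + 1)*(y + 3)*(y - 5)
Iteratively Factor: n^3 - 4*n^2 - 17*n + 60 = (n - 3)*(n^2 - n - 20) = (n - 5)*(n - 3)*(n + 4)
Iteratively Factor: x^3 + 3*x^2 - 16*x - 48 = (x + 4)*(x^2 - x - 12) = (x + 3)*(x + 4)*(x - 4)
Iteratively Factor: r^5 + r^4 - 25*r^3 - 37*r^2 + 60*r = (r - 5)*(r^4 + 6*r^3 + 5*r^2 - 12*r) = r*(r - 5)*(r^3 + 6*r^2 + 5*r - 12) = r*(r - 5)*(r - 1)*(r^2 + 7*r + 12) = r*(r - 5)*(r - 1)*(r + 4)*(r + 3)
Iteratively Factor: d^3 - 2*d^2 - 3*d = (d - 3)*(d^2 + d) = (d - 3)*(d + 1)*(d)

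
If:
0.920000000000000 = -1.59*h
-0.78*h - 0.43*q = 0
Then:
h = -0.58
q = 1.05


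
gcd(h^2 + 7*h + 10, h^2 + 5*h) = h + 5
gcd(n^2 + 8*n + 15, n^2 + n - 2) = 1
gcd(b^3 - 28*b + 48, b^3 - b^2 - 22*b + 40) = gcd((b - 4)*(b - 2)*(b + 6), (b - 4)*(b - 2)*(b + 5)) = b^2 - 6*b + 8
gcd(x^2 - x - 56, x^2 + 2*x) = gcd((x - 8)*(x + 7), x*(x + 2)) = 1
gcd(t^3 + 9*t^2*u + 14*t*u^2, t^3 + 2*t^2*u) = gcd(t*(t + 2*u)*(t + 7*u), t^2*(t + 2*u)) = t^2 + 2*t*u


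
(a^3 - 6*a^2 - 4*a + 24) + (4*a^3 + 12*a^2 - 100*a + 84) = 5*a^3 + 6*a^2 - 104*a + 108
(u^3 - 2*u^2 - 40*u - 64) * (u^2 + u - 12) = u^5 - u^4 - 54*u^3 - 80*u^2 + 416*u + 768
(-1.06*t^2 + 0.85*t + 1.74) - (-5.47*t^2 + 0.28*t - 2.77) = 4.41*t^2 + 0.57*t + 4.51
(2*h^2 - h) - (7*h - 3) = 2*h^2 - 8*h + 3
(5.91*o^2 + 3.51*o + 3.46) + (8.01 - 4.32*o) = 5.91*o^2 - 0.81*o + 11.47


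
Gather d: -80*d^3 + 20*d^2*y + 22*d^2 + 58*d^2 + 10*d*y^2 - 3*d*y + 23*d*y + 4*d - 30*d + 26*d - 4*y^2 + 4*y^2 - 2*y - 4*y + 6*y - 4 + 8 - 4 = -80*d^3 + d^2*(20*y + 80) + d*(10*y^2 + 20*y)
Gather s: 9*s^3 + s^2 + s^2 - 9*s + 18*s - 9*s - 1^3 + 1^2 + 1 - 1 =9*s^3 + 2*s^2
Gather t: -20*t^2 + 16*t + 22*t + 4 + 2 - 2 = -20*t^2 + 38*t + 4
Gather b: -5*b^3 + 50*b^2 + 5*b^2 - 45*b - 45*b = -5*b^3 + 55*b^2 - 90*b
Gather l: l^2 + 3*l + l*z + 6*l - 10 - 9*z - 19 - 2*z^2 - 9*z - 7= l^2 + l*(z + 9) - 2*z^2 - 18*z - 36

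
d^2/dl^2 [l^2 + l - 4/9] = 2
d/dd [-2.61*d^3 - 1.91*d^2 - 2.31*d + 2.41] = -7.83*d^2 - 3.82*d - 2.31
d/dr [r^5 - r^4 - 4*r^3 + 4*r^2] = r*(5*r^3 - 4*r^2 - 12*r + 8)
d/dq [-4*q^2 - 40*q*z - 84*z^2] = -8*q - 40*z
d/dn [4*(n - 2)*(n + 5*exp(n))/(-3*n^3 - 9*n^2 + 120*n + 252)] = 4*((n - 2)*(n + 5*exp(n))*(3*n^2 + 6*n - 40) - (n + (n - 2)*(5*exp(n) + 1) + 5*exp(n))*(n^3 + 3*n^2 - 40*n - 84))/(3*(n^3 + 3*n^2 - 40*n - 84)^2)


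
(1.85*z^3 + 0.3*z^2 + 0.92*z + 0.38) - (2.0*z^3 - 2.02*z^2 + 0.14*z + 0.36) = -0.15*z^3 + 2.32*z^2 + 0.78*z + 0.02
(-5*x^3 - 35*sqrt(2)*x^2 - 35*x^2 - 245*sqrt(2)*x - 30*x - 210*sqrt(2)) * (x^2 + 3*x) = -5*x^5 - 50*x^4 - 35*sqrt(2)*x^4 - 350*sqrt(2)*x^3 - 135*x^3 - 945*sqrt(2)*x^2 - 90*x^2 - 630*sqrt(2)*x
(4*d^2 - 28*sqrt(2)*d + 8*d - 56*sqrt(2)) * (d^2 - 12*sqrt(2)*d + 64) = 4*d^4 - 76*sqrt(2)*d^3 + 8*d^3 - 152*sqrt(2)*d^2 + 928*d^2 - 1792*sqrt(2)*d + 1856*d - 3584*sqrt(2)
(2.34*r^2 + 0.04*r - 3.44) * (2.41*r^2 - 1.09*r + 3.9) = 5.6394*r^4 - 2.4542*r^3 + 0.791999999999999*r^2 + 3.9056*r - 13.416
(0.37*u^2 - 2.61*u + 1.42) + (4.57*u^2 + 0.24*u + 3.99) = 4.94*u^2 - 2.37*u + 5.41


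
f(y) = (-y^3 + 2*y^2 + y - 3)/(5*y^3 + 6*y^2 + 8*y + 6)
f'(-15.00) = 0.00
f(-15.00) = -0.24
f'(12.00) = 0.00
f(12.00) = -0.15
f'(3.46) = -0.03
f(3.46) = -0.05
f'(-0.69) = 3.88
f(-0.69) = -1.42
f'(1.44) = 0.02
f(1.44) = -0.01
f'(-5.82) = -0.02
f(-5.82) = -0.31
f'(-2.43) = -0.03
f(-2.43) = -0.42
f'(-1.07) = 5.77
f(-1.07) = 0.31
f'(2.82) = -0.03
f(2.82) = -0.04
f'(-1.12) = 3.40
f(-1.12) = 0.08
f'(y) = (-15*y^2 - 12*y - 8)*(-y^3 + 2*y^2 + y - 3)/(5*y^3 + 6*y^2 + 8*y + 6)^2 + (-3*y^2 + 4*y + 1)/(5*y^3 + 6*y^2 + 8*y + 6)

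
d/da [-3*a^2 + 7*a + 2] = 7 - 6*a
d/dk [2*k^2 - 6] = 4*k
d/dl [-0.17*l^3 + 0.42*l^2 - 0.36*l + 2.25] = -0.51*l^2 + 0.84*l - 0.36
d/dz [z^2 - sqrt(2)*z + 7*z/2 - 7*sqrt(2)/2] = 2*z - sqrt(2) + 7/2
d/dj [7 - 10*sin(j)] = -10*cos(j)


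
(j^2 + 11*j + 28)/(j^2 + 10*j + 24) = (j + 7)/(j + 6)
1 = 1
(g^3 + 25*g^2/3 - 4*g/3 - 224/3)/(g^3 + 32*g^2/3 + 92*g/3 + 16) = (3*g^2 + 13*g - 56)/(3*g^2 + 20*g + 12)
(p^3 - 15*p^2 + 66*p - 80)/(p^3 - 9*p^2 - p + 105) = (p^2 - 10*p + 16)/(p^2 - 4*p - 21)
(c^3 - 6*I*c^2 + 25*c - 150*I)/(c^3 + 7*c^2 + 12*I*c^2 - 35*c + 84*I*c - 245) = (c^2 - 11*I*c - 30)/(c^2 + 7*c*(1 + I) + 49*I)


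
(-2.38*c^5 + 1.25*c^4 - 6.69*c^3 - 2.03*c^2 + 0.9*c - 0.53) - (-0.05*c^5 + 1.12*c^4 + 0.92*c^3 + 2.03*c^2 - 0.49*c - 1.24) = -2.33*c^5 + 0.13*c^4 - 7.61*c^3 - 4.06*c^2 + 1.39*c + 0.71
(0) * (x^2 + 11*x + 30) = 0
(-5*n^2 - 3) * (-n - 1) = 5*n^3 + 5*n^2 + 3*n + 3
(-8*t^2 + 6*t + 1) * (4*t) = -32*t^3 + 24*t^2 + 4*t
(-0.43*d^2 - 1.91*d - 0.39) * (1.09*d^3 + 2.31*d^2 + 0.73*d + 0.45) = -0.4687*d^5 - 3.0752*d^4 - 5.1511*d^3 - 2.4887*d^2 - 1.1442*d - 0.1755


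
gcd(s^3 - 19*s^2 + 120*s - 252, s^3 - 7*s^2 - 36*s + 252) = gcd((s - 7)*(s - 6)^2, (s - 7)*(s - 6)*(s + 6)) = s^2 - 13*s + 42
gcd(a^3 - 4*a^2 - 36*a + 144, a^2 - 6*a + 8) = a - 4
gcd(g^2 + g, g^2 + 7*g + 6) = g + 1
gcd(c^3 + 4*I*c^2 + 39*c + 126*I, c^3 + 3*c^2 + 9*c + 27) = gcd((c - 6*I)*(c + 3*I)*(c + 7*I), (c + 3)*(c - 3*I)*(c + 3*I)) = c + 3*I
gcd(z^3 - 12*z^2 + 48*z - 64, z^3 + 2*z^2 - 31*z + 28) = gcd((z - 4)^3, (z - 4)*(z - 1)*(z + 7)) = z - 4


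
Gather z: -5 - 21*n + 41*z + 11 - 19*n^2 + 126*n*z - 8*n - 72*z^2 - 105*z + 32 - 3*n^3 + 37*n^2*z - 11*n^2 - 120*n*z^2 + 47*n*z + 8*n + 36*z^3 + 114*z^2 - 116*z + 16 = -3*n^3 - 30*n^2 - 21*n + 36*z^3 + z^2*(42 - 120*n) + z*(37*n^2 + 173*n - 180) + 54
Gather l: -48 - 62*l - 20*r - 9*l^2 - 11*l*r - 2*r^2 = -9*l^2 + l*(-11*r - 62) - 2*r^2 - 20*r - 48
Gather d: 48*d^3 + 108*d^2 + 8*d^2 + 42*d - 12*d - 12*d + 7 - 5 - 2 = 48*d^3 + 116*d^2 + 18*d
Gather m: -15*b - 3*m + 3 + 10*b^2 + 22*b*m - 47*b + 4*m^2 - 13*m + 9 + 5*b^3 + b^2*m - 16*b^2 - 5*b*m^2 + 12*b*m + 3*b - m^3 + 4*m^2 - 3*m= 5*b^3 - 6*b^2 - 59*b - m^3 + m^2*(8 - 5*b) + m*(b^2 + 34*b - 19) + 12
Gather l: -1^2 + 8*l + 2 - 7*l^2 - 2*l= -7*l^2 + 6*l + 1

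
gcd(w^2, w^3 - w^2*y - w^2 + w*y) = w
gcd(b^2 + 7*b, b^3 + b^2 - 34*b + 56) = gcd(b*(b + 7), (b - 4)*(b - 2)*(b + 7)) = b + 7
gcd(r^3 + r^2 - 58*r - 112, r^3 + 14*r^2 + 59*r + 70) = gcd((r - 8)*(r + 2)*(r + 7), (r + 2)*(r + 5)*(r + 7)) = r^2 + 9*r + 14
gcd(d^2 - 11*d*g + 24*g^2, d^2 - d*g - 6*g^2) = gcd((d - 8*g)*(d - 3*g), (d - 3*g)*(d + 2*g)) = d - 3*g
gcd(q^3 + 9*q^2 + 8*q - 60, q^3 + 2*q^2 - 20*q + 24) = q^2 + 4*q - 12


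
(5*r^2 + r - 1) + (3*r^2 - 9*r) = 8*r^2 - 8*r - 1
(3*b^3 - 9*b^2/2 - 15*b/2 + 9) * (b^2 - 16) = 3*b^5 - 9*b^4/2 - 111*b^3/2 + 81*b^2 + 120*b - 144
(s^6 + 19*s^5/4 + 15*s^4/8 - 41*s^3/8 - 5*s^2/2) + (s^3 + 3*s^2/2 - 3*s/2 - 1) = s^6 + 19*s^5/4 + 15*s^4/8 - 33*s^3/8 - s^2 - 3*s/2 - 1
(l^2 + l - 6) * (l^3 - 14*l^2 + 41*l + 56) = l^5 - 13*l^4 + 21*l^3 + 181*l^2 - 190*l - 336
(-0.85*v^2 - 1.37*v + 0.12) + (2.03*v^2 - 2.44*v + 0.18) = 1.18*v^2 - 3.81*v + 0.3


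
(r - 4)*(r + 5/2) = r^2 - 3*r/2 - 10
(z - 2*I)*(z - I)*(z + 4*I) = z^3 + I*z^2 + 10*z - 8*I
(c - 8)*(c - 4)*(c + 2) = c^3 - 10*c^2 + 8*c + 64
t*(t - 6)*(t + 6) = t^3 - 36*t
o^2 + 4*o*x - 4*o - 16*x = (o - 4)*(o + 4*x)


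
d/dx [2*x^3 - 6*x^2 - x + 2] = 6*x^2 - 12*x - 1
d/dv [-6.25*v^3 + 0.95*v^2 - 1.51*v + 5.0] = -18.75*v^2 + 1.9*v - 1.51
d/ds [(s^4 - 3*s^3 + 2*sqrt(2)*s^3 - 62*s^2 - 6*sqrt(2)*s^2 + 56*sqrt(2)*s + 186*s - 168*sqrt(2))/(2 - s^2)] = (-2*s^5 - 2*sqrt(2)*s^4 + 3*s^4 + 8*s^3 + 68*sqrt(2)*s^2 + 168*s^2 - 360*sqrt(2)*s - 248*s + 112*sqrt(2) + 372)/(s^4 - 4*s^2 + 4)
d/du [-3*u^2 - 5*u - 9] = -6*u - 5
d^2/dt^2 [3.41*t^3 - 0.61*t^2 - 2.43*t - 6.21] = 20.46*t - 1.22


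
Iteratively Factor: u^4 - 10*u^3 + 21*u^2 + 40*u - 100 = (u + 2)*(u^3 - 12*u^2 + 45*u - 50) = (u - 5)*(u + 2)*(u^2 - 7*u + 10) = (u - 5)^2*(u + 2)*(u - 2)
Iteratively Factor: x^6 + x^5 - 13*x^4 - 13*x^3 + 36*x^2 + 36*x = (x - 2)*(x^5 + 3*x^4 - 7*x^3 - 27*x^2 - 18*x) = (x - 3)*(x - 2)*(x^4 + 6*x^3 + 11*x^2 + 6*x) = (x - 3)*(x - 2)*(x + 2)*(x^3 + 4*x^2 + 3*x) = (x - 3)*(x - 2)*(x + 1)*(x + 2)*(x^2 + 3*x) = x*(x - 3)*(x - 2)*(x + 1)*(x + 2)*(x + 3)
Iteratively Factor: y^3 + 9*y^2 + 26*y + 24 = (y + 3)*(y^2 + 6*y + 8) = (y + 2)*(y + 3)*(y + 4)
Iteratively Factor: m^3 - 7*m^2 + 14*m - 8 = (m - 1)*(m^2 - 6*m + 8) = (m - 4)*(m - 1)*(m - 2)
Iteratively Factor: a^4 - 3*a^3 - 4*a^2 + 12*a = (a)*(a^3 - 3*a^2 - 4*a + 12) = a*(a - 3)*(a^2 - 4) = a*(a - 3)*(a - 2)*(a + 2)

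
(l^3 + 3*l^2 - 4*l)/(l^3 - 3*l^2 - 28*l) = (l - 1)/(l - 7)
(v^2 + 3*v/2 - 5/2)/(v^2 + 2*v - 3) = (v + 5/2)/(v + 3)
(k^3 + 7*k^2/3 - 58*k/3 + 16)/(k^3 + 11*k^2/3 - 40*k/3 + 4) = (3*k^2 - 11*k + 8)/(3*k^2 - 7*k + 2)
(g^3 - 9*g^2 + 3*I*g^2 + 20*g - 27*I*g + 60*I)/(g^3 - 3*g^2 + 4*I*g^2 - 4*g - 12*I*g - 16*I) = (g^2 + g*(-5 + 3*I) - 15*I)/(g^2 + g*(1 + 4*I) + 4*I)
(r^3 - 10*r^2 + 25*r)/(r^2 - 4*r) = (r^2 - 10*r + 25)/(r - 4)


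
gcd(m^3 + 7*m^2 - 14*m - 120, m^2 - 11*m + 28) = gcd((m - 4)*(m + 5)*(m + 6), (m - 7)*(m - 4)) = m - 4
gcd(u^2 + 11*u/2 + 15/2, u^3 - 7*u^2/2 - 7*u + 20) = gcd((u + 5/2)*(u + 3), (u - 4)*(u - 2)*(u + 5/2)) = u + 5/2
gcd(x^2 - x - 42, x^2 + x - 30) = x + 6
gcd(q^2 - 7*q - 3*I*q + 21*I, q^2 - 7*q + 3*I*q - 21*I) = q - 7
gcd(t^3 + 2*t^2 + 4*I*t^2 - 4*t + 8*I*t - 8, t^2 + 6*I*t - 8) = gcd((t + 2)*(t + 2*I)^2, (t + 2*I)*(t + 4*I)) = t + 2*I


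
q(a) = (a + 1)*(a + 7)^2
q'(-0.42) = 50.93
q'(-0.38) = 52.03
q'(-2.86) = 1.74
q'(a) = (a + 1)*(2*a + 14) + (a + 7)^2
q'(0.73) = 86.50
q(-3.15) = -31.87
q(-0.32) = 30.34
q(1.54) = 185.25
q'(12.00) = 855.00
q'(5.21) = 300.73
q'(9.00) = 576.00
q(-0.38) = 27.17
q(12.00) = 4693.00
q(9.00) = 2560.00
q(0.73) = 103.37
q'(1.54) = 116.31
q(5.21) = 925.81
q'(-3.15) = -1.73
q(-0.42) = 25.11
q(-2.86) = -31.88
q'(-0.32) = 53.71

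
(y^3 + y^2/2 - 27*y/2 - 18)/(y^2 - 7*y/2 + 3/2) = (2*y^3 + y^2 - 27*y - 36)/(2*y^2 - 7*y + 3)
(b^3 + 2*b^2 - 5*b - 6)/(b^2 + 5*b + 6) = (b^2 - b - 2)/(b + 2)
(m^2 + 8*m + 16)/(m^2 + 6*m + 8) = (m + 4)/(m + 2)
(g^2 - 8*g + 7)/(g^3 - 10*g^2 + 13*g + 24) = (g^2 - 8*g + 7)/(g^3 - 10*g^2 + 13*g + 24)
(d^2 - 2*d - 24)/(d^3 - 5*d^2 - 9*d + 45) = (d^2 - 2*d - 24)/(d^3 - 5*d^2 - 9*d + 45)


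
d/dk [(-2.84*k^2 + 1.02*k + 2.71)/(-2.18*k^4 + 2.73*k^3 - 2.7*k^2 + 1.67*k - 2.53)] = (-12.3824*k^5 + 14.424*k^4 + 18.062*k^3 - 24.1837*k^2 + 29.0044*k - 7.1063)/(4.7524*k^8 - 11.9028*k^7 + 19.2249*k^6 - 22.0232*k^5 + 27.439*k^4 - 22.8318*k^3 + 16.4509*k^2 - 8.4502*k + 6.4009)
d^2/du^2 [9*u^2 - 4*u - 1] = 18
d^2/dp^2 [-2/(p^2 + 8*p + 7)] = 4*(p^2 + 8*p - 4*(p + 4)^2 + 7)/(p^2 + 8*p + 7)^3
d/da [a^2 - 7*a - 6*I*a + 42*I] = 2*a - 7 - 6*I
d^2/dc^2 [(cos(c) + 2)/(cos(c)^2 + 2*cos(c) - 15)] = (-9*(1 - cos(2*c))^2*cos(c)/4 - 3*(1 - cos(2*c))^2/2 - 491*cos(c)/2 - 79*cos(2*c) - 27*cos(3*c) + cos(5*c)/2 + 63)/((cos(c) - 3)^3*(cos(c) + 5)^3)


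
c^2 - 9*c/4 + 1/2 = (c - 2)*(c - 1/4)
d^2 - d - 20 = (d - 5)*(d + 4)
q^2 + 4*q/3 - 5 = (q - 5/3)*(q + 3)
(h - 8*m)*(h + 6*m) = h^2 - 2*h*m - 48*m^2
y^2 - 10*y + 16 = (y - 8)*(y - 2)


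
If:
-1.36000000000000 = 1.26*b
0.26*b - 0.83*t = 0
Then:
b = -1.08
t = -0.34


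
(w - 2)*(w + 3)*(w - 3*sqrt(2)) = w^3 - 3*sqrt(2)*w^2 + w^2 - 6*w - 3*sqrt(2)*w + 18*sqrt(2)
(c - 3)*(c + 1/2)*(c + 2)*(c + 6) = c^4 + 11*c^3/2 - 19*c^2/2 - 42*c - 18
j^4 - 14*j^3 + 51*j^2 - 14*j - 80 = (j - 8)*(j - 5)*(j - 2)*(j + 1)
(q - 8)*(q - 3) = q^2 - 11*q + 24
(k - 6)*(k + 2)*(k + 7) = k^3 + 3*k^2 - 40*k - 84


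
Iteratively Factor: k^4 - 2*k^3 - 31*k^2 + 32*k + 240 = (k - 5)*(k^3 + 3*k^2 - 16*k - 48) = (k - 5)*(k - 4)*(k^2 + 7*k + 12) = (k - 5)*(k - 4)*(k + 3)*(k + 4)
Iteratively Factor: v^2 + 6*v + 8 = (v + 4)*(v + 2)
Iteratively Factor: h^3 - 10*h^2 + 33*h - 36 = (h - 4)*(h^2 - 6*h + 9) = (h - 4)*(h - 3)*(h - 3)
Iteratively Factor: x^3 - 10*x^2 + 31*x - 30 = (x - 2)*(x^2 - 8*x + 15) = (x - 3)*(x - 2)*(x - 5)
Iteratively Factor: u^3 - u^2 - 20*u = (u - 5)*(u^2 + 4*u) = (u - 5)*(u + 4)*(u)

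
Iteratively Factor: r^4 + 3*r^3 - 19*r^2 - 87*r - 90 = (r + 2)*(r^3 + r^2 - 21*r - 45) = (r + 2)*(r + 3)*(r^2 - 2*r - 15) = (r + 2)*(r + 3)^2*(r - 5)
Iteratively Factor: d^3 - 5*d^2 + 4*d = (d - 1)*(d^2 - 4*d) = (d - 4)*(d - 1)*(d)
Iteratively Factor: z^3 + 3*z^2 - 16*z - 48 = (z - 4)*(z^2 + 7*z + 12) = (z - 4)*(z + 3)*(z + 4)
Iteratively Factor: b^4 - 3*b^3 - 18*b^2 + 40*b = (b)*(b^3 - 3*b^2 - 18*b + 40) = b*(b - 2)*(b^2 - b - 20) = b*(b - 5)*(b - 2)*(b + 4)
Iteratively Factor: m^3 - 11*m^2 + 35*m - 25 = (m - 5)*(m^2 - 6*m + 5) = (m - 5)*(m - 1)*(m - 5)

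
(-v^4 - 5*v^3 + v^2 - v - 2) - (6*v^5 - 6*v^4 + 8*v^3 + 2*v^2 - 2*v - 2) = -6*v^5 + 5*v^4 - 13*v^3 - v^2 + v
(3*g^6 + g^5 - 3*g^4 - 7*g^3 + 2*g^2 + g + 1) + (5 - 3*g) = 3*g^6 + g^5 - 3*g^4 - 7*g^3 + 2*g^2 - 2*g + 6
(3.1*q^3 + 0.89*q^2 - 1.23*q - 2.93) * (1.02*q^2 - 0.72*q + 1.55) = 3.162*q^5 - 1.3242*q^4 + 2.9096*q^3 - 0.7235*q^2 + 0.2031*q - 4.5415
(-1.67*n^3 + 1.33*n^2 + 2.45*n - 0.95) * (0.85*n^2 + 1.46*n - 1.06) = -1.4195*n^5 - 1.3077*n^4 + 5.7945*n^3 + 1.3597*n^2 - 3.984*n + 1.007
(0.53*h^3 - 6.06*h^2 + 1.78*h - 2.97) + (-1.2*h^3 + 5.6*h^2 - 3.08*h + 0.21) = -0.67*h^3 - 0.46*h^2 - 1.3*h - 2.76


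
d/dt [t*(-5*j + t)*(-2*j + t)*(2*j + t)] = 20*j^3 - 8*j^2*t - 15*j*t^2 + 4*t^3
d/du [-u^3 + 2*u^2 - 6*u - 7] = -3*u^2 + 4*u - 6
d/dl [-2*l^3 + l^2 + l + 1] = -6*l^2 + 2*l + 1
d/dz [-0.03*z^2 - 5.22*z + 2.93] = -0.06*z - 5.22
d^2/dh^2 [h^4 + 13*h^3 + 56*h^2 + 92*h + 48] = 12*h^2 + 78*h + 112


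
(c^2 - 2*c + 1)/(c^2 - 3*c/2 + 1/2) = 2*(c - 1)/(2*c - 1)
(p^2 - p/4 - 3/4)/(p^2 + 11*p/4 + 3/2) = (p - 1)/(p + 2)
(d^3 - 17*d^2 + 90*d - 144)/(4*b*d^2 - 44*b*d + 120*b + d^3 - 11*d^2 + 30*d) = (d^2 - 11*d + 24)/(4*b*d - 20*b + d^2 - 5*d)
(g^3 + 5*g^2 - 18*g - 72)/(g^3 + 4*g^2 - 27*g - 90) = (g - 4)/(g - 5)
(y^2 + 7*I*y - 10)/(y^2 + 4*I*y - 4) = (y + 5*I)/(y + 2*I)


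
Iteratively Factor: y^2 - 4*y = (y - 4)*(y)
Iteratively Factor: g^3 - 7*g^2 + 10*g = (g - 5)*(g^2 - 2*g) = g*(g - 5)*(g - 2)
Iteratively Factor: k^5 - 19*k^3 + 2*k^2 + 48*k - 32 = (k + 2)*(k^4 - 2*k^3 - 15*k^2 + 32*k - 16) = (k + 2)*(k + 4)*(k^3 - 6*k^2 + 9*k - 4) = (k - 4)*(k + 2)*(k + 4)*(k^2 - 2*k + 1) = (k - 4)*(k - 1)*(k + 2)*(k + 4)*(k - 1)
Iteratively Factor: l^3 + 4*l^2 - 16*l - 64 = (l + 4)*(l^2 - 16) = (l + 4)^2*(l - 4)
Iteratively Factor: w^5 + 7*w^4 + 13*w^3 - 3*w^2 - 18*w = (w + 3)*(w^4 + 4*w^3 + w^2 - 6*w) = (w - 1)*(w + 3)*(w^3 + 5*w^2 + 6*w) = (w - 1)*(w + 3)^2*(w^2 + 2*w) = w*(w - 1)*(w + 3)^2*(w + 2)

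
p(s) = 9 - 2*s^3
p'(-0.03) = -0.01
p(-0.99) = 10.94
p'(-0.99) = -5.88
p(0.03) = 9.00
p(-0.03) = 9.00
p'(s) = -6*s^2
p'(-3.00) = -54.00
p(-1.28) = 13.19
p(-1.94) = 23.60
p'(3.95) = -93.62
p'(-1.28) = -9.83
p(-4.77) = 226.06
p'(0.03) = -0.01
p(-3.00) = 63.00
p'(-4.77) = -136.52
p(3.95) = -114.26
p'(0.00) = 0.00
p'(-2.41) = -34.85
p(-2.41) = 37.00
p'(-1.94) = -22.58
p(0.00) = 9.00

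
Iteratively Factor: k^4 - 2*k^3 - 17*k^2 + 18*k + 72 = (k - 3)*(k^3 + k^2 - 14*k - 24) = (k - 4)*(k - 3)*(k^2 + 5*k + 6) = (k - 4)*(k - 3)*(k + 2)*(k + 3)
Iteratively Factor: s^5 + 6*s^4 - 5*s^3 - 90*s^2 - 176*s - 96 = (s + 2)*(s^4 + 4*s^3 - 13*s^2 - 64*s - 48) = (s + 2)*(s + 3)*(s^3 + s^2 - 16*s - 16) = (s + 1)*(s + 2)*(s + 3)*(s^2 - 16) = (s - 4)*(s + 1)*(s + 2)*(s + 3)*(s + 4)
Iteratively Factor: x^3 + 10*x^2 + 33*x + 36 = (x + 3)*(x^2 + 7*x + 12) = (x + 3)^2*(x + 4)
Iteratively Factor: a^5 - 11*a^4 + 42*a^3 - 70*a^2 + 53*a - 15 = (a - 1)*(a^4 - 10*a^3 + 32*a^2 - 38*a + 15) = (a - 1)^2*(a^3 - 9*a^2 + 23*a - 15) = (a - 1)^3*(a^2 - 8*a + 15) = (a - 5)*(a - 1)^3*(a - 3)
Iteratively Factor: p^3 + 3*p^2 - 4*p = (p - 1)*(p^2 + 4*p) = (p - 1)*(p + 4)*(p)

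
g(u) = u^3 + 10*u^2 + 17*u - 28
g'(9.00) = 440.00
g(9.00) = 1664.00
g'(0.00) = 17.00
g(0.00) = -28.00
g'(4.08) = 148.54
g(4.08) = 275.74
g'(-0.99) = 0.14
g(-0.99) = -36.00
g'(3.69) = 131.65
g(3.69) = 221.13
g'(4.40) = 163.08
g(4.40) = 325.58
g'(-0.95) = 0.71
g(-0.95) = -35.98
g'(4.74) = 179.20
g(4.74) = 383.75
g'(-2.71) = -15.17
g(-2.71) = -20.53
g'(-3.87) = -15.47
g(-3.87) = -1.98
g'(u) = 3*u^2 + 20*u + 17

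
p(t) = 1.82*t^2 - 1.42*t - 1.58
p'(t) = 3.64*t - 1.42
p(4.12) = 23.46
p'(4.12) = 13.58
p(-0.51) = -0.38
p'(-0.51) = -3.28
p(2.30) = 4.78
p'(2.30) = 6.95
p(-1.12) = 2.29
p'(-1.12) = -5.50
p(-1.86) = 7.36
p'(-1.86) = -8.19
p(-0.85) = 0.94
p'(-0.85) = -4.51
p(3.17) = 12.21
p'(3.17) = 10.12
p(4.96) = 36.15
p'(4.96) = 16.63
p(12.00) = 243.46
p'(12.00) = 42.26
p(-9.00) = 158.62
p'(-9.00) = -34.18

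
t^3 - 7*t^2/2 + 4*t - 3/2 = (t - 3/2)*(t - 1)^2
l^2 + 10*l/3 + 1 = (l + 1/3)*(l + 3)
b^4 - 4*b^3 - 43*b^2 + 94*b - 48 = (b - 8)*(b - 1)^2*(b + 6)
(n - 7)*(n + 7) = n^2 - 49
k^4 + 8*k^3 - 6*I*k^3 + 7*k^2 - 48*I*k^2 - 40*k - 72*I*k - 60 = (k + 2)*(k + 6)*(k - 5*I)*(k - I)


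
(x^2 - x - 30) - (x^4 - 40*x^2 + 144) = -x^4 + 41*x^2 - x - 174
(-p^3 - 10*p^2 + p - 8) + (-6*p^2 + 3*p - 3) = -p^3 - 16*p^2 + 4*p - 11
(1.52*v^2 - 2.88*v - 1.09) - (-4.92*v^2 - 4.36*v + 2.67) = 6.44*v^2 + 1.48*v - 3.76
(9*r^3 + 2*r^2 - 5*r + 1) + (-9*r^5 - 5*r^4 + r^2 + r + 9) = -9*r^5 - 5*r^4 + 9*r^3 + 3*r^2 - 4*r + 10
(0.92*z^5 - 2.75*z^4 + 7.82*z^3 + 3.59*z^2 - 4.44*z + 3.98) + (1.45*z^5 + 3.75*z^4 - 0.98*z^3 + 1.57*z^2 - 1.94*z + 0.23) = 2.37*z^5 + 1.0*z^4 + 6.84*z^3 + 5.16*z^2 - 6.38*z + 4.21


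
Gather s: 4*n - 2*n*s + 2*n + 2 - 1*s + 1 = 6*n + s*(-2*n - 1) + 3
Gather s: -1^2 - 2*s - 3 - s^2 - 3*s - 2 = -s^2 - 5*s - 6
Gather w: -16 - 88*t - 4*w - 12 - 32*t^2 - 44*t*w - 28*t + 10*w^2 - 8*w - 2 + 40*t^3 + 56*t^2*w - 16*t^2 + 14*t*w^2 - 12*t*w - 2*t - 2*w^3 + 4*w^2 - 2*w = 40*t^3 - 48*t^2 - 118*t - 2*w^3 + w^2*(14*t + 14) + w*(56*t^2 - 56*t - 14) - 30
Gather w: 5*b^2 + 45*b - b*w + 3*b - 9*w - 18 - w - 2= 5*b^2 + 48*b + w*(-b - 10) - 20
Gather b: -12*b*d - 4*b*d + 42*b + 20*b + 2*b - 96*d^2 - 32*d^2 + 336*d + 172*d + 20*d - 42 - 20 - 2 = b*(64 - 16*d) - 128*d^2 + 528*d - 64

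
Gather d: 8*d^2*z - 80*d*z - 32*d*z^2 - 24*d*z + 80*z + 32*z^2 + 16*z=8*d^2*z + d*(-32*z^2 - 104*z) + 32*z^2 + 96*z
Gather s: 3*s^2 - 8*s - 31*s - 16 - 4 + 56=3*s^2 - 39*s + 36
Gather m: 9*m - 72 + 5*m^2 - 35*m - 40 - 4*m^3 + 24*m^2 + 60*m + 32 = -4*m^3 + 29*m^2 + 34*m - 80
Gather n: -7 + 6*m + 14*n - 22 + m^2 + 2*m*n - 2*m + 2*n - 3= m^2 + 4*m + n*(2*m + 16) - 32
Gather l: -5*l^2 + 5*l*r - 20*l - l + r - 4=-5*l^2 + l*(5*r - 21) + r - 4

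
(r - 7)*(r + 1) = r^2 - 6*r - 7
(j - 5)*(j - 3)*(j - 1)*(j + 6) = j^4 - 3*j^3 - 31*j^2 + 123*j - 90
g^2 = g^2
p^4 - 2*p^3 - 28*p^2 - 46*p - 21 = (p - 7)*(p + 1)^2*(p + 3)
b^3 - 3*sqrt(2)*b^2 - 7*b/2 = b*(b - 7*sqrt(2)/2)*(b + sqrt(2)/2)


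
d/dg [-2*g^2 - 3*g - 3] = -4*g - 3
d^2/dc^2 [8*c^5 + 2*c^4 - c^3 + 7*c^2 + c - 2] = 160*c^3 + 24*c^2 - 6*c + 14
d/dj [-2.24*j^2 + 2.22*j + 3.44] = 2.22 - 4.48*j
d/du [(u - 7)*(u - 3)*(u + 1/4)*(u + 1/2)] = 4*u^3 - 111*u^2/4 + 109*u/4 + 29/2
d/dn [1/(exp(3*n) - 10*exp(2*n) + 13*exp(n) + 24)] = (-3*exp(2*n) + 20*exp(n) - 13)*exp(n)/(exp(3*n) - 10*exp(2*n) + 13*exp(n) + 24)^2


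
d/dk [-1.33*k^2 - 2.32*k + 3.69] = -2.66*k - 2.32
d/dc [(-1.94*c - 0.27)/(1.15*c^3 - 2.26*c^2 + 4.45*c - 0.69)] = (4.462*c^3 - 3.4529*c^2 - 1.2204*c + 2.5401)/(1.3225*c^6 - 5.198*c^5 + 15.3426*c^4 - 21.701*c^3 + 22.9213*c^2 - 6.141*c + 0.4761)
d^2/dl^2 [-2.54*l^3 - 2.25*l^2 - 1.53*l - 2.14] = -15.24*l - 4.5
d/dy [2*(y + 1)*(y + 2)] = 4*y + 6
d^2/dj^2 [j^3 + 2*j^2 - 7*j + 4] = 6*j + 4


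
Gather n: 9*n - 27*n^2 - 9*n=-27*n^2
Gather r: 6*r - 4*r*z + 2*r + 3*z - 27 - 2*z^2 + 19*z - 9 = r*(8 - 4*z) - 2*z^2 + 22*z - 36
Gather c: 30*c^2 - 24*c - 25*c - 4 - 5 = 30*c^2 - 49*c - 9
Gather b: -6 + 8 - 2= 0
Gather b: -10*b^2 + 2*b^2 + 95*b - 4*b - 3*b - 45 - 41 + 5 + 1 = -8*b^2 + 88*b - 80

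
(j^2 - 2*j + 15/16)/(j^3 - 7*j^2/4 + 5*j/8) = (4*j - 3)/(2*j*(2*j - 1))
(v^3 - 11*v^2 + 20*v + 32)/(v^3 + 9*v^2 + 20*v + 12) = (v^2 - 12*v + 32)/(v^2 + 8*v + 12)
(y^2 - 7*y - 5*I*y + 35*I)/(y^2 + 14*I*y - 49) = (y^2 - 7*y - 5*I*y + 35*I)/(y^2 + 14*I*y - 49)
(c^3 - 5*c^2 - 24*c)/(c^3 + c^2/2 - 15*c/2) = 2*(c - 8)/(2*c - 5)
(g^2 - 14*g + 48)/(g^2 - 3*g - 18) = (g - 8)/(g + 3)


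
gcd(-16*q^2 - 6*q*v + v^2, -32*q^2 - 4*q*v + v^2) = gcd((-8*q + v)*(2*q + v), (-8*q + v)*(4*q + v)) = 8*q - v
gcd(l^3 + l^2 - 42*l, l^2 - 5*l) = l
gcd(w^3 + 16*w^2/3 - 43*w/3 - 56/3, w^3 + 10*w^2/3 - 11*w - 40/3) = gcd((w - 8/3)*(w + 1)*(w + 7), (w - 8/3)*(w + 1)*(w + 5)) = w^2 - 5*w/3 - 8/3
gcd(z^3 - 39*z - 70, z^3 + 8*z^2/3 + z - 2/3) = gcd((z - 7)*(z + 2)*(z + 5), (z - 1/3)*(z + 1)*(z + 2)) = z + 2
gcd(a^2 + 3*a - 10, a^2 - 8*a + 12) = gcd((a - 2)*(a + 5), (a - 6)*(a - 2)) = a - 2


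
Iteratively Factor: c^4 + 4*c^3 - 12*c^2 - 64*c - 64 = (c + 2)*(c^3 + 2*c^2 - 16*c - 32) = (c - 4)*(c + 2)*(c^2 + 6*c + 8) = (c - 4)*(c + 2)*(c + 4)*(c + 2)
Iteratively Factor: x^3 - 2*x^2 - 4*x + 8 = (x - 2)*(x^2 - 4) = (x - 2)^2*(x + 2)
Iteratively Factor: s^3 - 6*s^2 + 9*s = (s - 3)*(s^2 - 3*s) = (s - 3)^2*(s)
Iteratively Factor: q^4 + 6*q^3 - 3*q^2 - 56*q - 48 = (q + 4)*(q^3 + 2*q^2 - 11*q - 12) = (q - 3)*(q + 4)*(q^2 + 5*q + 4) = (q - 3)*(q + 1)*(q + 4)*(q + 4)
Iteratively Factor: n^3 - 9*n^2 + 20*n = (n - 5)*(n^2 - 4*n) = (n - 5)*(n - 4)*(n)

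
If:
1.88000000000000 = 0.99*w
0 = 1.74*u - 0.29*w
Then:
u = 0.32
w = 1.90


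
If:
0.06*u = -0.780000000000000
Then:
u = -13.00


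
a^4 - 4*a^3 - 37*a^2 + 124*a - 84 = (a - 7)*(a - 2)*(a - 1)*(a + 6)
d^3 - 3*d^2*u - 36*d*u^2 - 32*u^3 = (d - 8*u)*(d + u)*(d + 4*u)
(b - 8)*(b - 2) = b^2 - 10*b + 16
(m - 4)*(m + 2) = m^2 - 2*m - 8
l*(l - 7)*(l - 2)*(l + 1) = l^4 - 8*l^3 + 5*l^2 + 14*l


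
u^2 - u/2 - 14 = (u - 4)*(u + 7/2)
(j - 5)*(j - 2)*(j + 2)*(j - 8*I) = j^4 - 5*j^3 - 8*I*j^3 - 4*j^2 + 40*I*j^2 + 20*j + 32*I*j - 160*I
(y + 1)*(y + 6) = y^2 + 7*y + 6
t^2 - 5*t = t*(t - 5)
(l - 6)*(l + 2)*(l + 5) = l^3 + l^2 - 32*l - 60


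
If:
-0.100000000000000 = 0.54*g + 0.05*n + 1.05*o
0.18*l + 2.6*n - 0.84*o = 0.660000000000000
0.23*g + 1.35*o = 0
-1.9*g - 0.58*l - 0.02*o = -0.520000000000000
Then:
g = -0.30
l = 1.87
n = 0.14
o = 0.05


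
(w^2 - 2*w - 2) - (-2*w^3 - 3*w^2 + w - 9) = 2*w^3 + 4*w^2 - 3*w + 7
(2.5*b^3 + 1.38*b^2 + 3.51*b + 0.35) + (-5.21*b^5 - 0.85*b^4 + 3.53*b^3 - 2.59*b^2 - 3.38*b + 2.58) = -5.21*b^5 - 0.85*b^4 + 6.03*b^3 - 1.21*b^2 + 0.13*b + 2.93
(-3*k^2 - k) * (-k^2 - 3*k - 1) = 3*k^4 + 10*k^3 + 6*k^2 + k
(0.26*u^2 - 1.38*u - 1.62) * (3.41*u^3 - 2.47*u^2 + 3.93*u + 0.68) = 0.8866*u^5 - 5.348*u^4 - 1.0938*u^3 - 1.2452*u^2 - 7.305*u - 1.1016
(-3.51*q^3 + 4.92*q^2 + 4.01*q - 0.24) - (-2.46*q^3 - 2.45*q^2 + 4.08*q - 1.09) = -1.05*q^3 + 7.37*q^2 - 0.0700000000000003*q + 0.85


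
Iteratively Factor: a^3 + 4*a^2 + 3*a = (a)*(a^2 + 4*a + 3) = a*(a + 1)*(a + 3)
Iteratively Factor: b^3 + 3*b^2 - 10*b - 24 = (b + 4)*(b^2 - b - 6) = (b - 3)*(b + 4)*(b + 2)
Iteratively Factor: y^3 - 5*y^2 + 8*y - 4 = (y - 1)*(y^2 - 4*y + 4) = (y - 2)*(y - 1)*(y - 2)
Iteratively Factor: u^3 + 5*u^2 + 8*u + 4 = (u + 1)*(u^2 + 4*u + 4) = (u + 1)*(u + 2)*(u + 2)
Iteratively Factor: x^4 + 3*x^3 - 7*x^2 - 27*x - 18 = (x + 1)*(x^3 + 2*x^2 - 9*x - 18) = (x + 1)*(x + 2)*(x^2 - 9) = (x + 1)*(x + 2)*(x + 3)*(x - 3)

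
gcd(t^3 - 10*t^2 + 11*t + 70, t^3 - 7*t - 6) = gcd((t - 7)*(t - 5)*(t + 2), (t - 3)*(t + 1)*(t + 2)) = t + 2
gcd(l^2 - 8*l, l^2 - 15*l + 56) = l - 8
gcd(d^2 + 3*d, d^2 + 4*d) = d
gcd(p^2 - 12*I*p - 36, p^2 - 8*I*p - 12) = p - 6*I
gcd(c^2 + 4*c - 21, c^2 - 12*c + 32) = 1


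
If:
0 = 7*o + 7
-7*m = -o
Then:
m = -1/7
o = -1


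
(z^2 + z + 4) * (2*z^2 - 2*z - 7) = 2*z^4 - z^2 - 15*z - 28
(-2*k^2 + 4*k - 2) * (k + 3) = -2*k^3 - 2*k^2 + 10*k - 6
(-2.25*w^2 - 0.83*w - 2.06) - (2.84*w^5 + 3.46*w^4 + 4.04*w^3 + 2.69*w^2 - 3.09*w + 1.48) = -2.84*w^5 - 3.46*w^4 - 4.04*w^3 - 4.94*w^2 + 2.26*w - 3.54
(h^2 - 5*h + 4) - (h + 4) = h^2 - 6*h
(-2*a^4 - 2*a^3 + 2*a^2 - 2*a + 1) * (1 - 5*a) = 10*a^5 + 8*a^4 - 12*a^3 + 12*a^2 - 7*a + 1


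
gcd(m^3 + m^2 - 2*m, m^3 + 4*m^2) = m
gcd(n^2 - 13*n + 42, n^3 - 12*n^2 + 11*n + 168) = n - 7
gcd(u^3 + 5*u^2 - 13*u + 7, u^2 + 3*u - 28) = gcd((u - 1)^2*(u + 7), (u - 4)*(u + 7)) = u + 7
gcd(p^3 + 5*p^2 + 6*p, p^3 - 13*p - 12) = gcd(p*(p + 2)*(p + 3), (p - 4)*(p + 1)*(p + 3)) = p + 3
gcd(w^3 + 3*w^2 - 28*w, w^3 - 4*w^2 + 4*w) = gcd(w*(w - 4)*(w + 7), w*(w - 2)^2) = w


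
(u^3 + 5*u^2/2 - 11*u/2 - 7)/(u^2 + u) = u + 3/2 - 7/u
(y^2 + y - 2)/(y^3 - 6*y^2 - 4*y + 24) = (y - 1)/(y^2 - 8*y + 12)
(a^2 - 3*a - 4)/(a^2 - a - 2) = (a - 4)/(a - 2)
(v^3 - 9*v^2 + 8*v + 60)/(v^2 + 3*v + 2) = (v^2 - 11*v + 30)/(v + 1)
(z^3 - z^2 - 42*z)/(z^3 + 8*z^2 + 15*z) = (z^2 - z - 42)/(z^2 + 8*z + 15)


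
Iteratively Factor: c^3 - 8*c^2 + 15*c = (c)*(c^2 - 8*c + 15) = c*(c - 3)*(c - 5)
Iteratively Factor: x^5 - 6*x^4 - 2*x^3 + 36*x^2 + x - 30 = (x + 2)*(x^4 - 8*x^3 + 14*x^2 + 8*x - 15) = (x - 5)*(x + 2)*(x^3 - 3*x^2 - x + 3) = (x - 5)*(x - 3)*(x + 2)*(x^2 - 1) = (x - 5)*(x - 3)*(x - 1)*(x + 2)*(x + 1)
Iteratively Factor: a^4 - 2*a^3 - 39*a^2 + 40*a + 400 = (a - 5)*(a^3 + 3*a^2 - 24*a - 80) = (a - 5)*(a + 4)*(a^2 - a - 20) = (a - 5)^2*(a + 4)*(a + 4)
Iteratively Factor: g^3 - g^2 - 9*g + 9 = (g - 1)*(g^2 - 9) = (g - 3)*(g - 1)*(g + 3)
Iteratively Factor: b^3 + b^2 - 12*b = (b - 3)*(b^2 + 4*b) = b*(b - 3)*(b + 4)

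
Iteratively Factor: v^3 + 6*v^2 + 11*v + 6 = (v + 3)*(v^2 + 3*v + 2) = (v + 1)*(v + 3)*(v + 2)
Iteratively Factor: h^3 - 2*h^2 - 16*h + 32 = (h + 4)*(h^2 - 6*h + 8) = (h - 4)*(h + 4)*(h - 2)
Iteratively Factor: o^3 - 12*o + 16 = (o - 2)*(o^2 + 2*o - 8) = (o - 2)*(o + 4)*(o - 2)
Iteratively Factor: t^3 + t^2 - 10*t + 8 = (t - 1)*(t^2 + 2*t - 8) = (t - 1)*(t + 4)*(t - 2)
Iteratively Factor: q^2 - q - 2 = (q + 1)*(q - 2)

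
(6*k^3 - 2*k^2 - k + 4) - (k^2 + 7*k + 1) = 6*k^3 - 3*k^2 - 8*k + 3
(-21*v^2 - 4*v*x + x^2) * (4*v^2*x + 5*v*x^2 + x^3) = -84*v^4*x - 121*v^3*x^2 - 37*v^2*x^3 + v*x^4 + x^5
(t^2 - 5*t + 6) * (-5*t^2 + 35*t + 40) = -5*t^4 + 60*t^3 - 165*t^2 + 10*t + 240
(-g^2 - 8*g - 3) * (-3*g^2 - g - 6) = 3*g^4 + 25*g^3 + 23*g^2 + 51*g + 18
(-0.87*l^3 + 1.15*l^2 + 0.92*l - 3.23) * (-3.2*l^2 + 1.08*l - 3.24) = 2.784*l^5 - 4.6196*l^4 + 1.1168*l^3 + 7.6036*l^2 - 6.4692*l + 10.4652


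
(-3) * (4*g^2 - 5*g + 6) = -12*g^2 + 15*g - 18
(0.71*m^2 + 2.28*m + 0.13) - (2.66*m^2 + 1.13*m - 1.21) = -1.95*m^2 + 1.15*m + 1.34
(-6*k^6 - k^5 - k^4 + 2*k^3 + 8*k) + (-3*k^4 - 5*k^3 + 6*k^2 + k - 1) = -6*k^6 - k^5 - 4*k^4 - 3*k^3 + 6*k^2 + 9*k - 1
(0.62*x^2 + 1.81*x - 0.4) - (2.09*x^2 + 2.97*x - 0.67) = -1.47*x^2 - 1.16*x + 0.27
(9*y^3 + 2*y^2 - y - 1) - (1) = 9*y^3 + 2*y^2 - y - 2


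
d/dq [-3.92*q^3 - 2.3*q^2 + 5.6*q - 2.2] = -11.76*q^2 - 4.6*q + 5.6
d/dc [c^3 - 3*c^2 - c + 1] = 3*c^2 - 6*c - 1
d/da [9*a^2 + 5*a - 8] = 18*a + 5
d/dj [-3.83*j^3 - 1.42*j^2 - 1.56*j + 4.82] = -11.49*j^2 - 2.84*j - 1.56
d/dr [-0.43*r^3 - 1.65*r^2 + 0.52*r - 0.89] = -1.29*r^2 - 3.3*r + 0.52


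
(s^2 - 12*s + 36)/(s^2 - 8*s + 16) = (s^2 - 12*s + 36)/(s^2 - 8*s + 16)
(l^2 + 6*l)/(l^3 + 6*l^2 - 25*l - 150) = l/(l^2 - 25)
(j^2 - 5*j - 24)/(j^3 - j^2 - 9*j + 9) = (j - 8)/(j^2 - 4*j + 3)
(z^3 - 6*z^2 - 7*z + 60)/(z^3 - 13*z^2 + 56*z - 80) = (z + 3)/(z - 4)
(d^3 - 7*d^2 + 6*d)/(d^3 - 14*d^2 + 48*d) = (d - 1)/(d - 8)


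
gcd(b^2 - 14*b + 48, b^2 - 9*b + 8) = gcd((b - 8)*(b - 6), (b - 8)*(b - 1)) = b - 8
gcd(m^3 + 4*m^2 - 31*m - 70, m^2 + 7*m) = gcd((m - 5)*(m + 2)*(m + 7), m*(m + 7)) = m + 7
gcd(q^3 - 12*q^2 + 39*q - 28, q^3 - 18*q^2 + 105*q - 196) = q^2 - 11*q + 28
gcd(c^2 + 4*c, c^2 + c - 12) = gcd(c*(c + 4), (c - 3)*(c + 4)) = c + 4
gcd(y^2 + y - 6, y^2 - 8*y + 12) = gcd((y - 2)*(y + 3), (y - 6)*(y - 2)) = y - 2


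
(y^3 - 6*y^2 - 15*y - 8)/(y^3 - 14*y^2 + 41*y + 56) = (y + 1)/(y - 7)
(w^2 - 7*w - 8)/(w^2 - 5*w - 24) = (w + 1)/(w + 3)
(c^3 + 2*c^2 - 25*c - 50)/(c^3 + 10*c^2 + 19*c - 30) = (c^2 - 3*c - 10)/(c^2 + 5*c - 6)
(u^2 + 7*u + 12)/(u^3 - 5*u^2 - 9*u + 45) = (u + 4)/(u^2 - 8*u + 15)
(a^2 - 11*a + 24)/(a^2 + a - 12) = (a - 8)/(a + 4)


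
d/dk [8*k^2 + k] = 16*k + 1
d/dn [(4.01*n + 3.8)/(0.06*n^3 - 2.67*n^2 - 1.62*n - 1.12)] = (-0.4812*n^3 + 10.0227*n^2 + 20.292*n + 1.6648)/(0.0036*n^6 - 0.3204*n^5 + 6.9345*n^4 + 8.5164*n^3 + 8.6052*n^2 + 3.6288*n + 1.2544)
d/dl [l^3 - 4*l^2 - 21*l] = 3*l^2 - 8*l - 21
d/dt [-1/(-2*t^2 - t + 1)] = (-4*t - 1)/(2*t^2 + t - 1)^2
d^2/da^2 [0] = 0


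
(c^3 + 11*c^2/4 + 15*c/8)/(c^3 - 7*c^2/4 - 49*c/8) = (8*c^2 + 22*c + 15)/(8*c^2 - 14*c - 49)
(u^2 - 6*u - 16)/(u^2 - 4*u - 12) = (u - 8)/(u - 6)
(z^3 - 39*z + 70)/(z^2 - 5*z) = z + 5 - 14/z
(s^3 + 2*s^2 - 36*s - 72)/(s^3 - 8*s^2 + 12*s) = (s^2 + 8*s + 12)/(s*(s - 2))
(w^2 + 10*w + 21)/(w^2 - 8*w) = (w^2 + 10*w + 21)/(w*(w - 8))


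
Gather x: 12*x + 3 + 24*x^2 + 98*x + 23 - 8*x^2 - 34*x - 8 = 16*x^2 + 76*x + 18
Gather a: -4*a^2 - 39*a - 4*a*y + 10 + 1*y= -4*a^2 + a*(-4*y - 39) + y + 10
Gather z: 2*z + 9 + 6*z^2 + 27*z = 6*z^2 + 29*z + 9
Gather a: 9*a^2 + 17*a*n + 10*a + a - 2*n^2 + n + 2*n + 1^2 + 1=9*a^2 + a*(17*n + 11) - 2*n^2 + 3*n + 2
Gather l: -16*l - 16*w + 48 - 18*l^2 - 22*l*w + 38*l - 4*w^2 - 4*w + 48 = -18*l^2 + l*(22 - 22*w) - 4*w^2 - 20*w + 96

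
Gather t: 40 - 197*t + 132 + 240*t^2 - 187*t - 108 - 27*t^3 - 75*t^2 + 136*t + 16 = -27*t^3 + 165*t^2 - 248*t + 80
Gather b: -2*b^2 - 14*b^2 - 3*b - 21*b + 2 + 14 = -16*b^2 - 24*b + 16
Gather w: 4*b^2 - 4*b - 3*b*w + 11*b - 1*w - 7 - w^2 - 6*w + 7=4*b^2 + 7*b - w^2 + w*(-3*b - 7)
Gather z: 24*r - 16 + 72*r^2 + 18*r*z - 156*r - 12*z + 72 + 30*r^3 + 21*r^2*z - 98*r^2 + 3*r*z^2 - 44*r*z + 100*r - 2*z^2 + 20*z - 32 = 30*r^3 - 26*r^2 - 32*r + z^2*(3*r - 2) + z*(21*r^2 - 26*r + 8) + 24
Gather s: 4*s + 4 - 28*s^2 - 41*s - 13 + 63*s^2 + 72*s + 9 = 35*s^2 + 35*s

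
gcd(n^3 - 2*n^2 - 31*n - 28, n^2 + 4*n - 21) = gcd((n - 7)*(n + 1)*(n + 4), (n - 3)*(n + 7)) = 1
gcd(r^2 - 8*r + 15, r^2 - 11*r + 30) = r - 5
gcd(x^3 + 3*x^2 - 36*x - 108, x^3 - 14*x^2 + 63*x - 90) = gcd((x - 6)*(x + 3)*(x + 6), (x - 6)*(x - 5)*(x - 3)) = x - 6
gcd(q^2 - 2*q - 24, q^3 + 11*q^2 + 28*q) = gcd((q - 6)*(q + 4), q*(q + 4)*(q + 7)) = q + 4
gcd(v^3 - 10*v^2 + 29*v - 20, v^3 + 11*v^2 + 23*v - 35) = v - 1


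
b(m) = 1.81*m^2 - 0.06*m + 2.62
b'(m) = 3.62*m - 0.06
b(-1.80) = 8.59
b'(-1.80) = -6.58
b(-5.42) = 56.12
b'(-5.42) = -19.68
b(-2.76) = 16.57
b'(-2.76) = -10.05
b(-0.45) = 3.01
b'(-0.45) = -1.69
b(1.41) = 6.13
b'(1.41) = 5.04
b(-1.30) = 5.76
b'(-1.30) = -4.77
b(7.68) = 108.92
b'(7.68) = 27.74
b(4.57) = 40.15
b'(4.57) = 16.48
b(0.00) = 2.62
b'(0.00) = -0.06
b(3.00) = 18.73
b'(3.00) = 10.80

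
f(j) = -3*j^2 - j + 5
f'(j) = -6*j - 1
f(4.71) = -66.26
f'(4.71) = -29.26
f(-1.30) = 1.23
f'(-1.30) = 6.80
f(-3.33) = -24.94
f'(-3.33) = 18.98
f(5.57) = -93.64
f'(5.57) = -34.42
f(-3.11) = -20.91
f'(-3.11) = 17.66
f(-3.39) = -26.09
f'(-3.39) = 19.34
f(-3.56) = -29.46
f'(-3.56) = 20.36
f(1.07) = 0.50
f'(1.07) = -7.42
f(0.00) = 5.00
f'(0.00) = -1.00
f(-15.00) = -655.00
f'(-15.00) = 89.00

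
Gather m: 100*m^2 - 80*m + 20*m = 100*m^2 - 60*m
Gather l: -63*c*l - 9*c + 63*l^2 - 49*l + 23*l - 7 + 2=-9*c + 63*l^2 + l*(-63*c - 26) - 5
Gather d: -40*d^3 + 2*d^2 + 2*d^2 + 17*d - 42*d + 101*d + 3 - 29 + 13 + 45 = -40*d^3 + 4*d^2 + 76*d + 32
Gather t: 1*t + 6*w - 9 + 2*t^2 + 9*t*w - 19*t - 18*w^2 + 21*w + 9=2*t^2 + t*(9*w - 18) - 18*w^2 + 27*w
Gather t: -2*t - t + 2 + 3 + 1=6 - 3*t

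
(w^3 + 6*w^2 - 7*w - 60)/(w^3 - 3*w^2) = 1 + 9/w + 20/w^2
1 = 1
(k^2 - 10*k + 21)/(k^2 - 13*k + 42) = (k - 3)/(k - 6)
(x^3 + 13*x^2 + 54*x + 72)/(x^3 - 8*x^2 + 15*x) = (x^3 + 13*x^2 + 54*x + 72)/(x*(x^2 - 8*x + 15))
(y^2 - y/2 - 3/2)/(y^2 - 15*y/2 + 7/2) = (2*y^2 - y - 3)/(2*y^2 - 15*y + 7)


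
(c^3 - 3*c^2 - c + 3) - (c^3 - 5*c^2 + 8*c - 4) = 2*c^2 - 9*c + 7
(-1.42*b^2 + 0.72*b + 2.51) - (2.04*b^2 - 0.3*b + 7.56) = -3.46*b^2 + 1.02*b - 5.05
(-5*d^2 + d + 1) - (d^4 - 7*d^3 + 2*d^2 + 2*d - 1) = -d^4 + 7*d^3 - 7*d^2 - d + 2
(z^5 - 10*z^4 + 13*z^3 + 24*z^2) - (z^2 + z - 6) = z^5 - 10*z^4 + 13*z^3 + 23*z^2 - z + 6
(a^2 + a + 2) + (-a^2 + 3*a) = 4*a + 2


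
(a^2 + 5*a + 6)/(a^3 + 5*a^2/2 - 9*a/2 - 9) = 2*(a + 2)/(2*a^2 - a - 6)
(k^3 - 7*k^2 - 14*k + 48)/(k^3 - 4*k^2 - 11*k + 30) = (k - 8)/(k - 5)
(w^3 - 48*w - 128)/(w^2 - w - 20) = (w^2 - 4*w - 32)/(w - 5)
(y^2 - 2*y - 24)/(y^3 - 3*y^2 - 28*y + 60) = (y + 4)/(y^2 + 3*y - 10)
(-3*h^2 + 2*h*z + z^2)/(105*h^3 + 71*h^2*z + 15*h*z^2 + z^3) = (-h + z)/(35*h^2 + 12*h*z + z^2)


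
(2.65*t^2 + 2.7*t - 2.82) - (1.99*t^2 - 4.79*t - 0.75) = 0.66*t^2 + 7.49*t - 2.07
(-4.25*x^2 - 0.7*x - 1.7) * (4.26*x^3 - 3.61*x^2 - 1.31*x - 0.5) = -18.105*x^5 + 12.3605*x^4 + 0.8525*x^3 + 9.179*x^2 + 2.577*x + 0.85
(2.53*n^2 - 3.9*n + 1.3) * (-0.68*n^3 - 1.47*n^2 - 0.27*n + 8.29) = -1.7204*n^5 - 1.0671*n^4 + 4.1659*n^3 + 20.1157*n^2 - 32.682*n + 10.777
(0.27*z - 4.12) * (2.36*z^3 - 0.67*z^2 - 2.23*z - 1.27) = 0.6372*z^4 - 9.9041*z^3 + 2.1583*z^2 + 8.8447*z + 5.2324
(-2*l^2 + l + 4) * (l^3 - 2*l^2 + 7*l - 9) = -2*l^5 + 5*l^4 - 12*l^3 + 17*l^2 + 19*l - 36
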